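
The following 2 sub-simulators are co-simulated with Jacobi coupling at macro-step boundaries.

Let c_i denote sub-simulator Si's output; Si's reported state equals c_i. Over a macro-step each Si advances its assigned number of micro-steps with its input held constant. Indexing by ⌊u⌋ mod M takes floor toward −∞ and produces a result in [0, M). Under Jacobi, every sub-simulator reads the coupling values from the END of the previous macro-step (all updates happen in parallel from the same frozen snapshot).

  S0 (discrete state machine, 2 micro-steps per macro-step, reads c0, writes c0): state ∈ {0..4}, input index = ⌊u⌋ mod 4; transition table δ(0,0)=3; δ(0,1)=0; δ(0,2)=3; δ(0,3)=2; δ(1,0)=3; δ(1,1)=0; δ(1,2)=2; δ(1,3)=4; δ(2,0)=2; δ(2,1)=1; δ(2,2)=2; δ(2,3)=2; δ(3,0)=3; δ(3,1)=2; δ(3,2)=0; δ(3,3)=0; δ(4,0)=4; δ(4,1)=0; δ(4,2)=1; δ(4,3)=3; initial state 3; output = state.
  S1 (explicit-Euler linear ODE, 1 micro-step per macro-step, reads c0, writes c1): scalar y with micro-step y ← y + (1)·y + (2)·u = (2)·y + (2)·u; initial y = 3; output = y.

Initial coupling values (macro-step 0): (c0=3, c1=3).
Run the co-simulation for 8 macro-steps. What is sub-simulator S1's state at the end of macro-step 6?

S1 state at macro-step 6 = 508

macro 1: S0 reads c0=3 → after 2×micro: 2; S1 reads c0=3 → after 1×micro: 12 ⇒ (c0=2, c1=12)
macro 2: S0 reads c0=2 → after 2×micro: 2; S1 reads c0=2 → after 1×micro: 28 ⇒ (c0=2, c1=28)
macro 3: S0 reads c0=2 → after 2×micro: 2; S1 reads c0=2 → after 1×micro: 60 ⇒ (c0=2, c1=60)
macro 4: S0 reads c0=2 → after 2×micro: 2; S1 reads c0=2 → after 1×micro: 124 ⇒ (c0=2, c1=124)
macro 5: S0 reads c0=2 → after 2×micro: 2; S1 reads c0=2 → after 1×micro: 252 ⇒ (c0=2, c1=252)
macro 6: S0 reads c0=2 → after 2×micro: 2; S1 reads c0=2 → after 1×micro: 508 ⇒ (c0=2, c1=508)
macro 7: S0 reads c0=2 → after 2×micro: 2; S1 reads c0=2 → after 1×micro: 1020 ⇒ (c0=2, c1=1020)
macro 8: S0 reads c0=2 → after 2×micro: 2; S1 reads c0=2 → after 1×micro: 2044 ⇒ (c0=2, c1=2044)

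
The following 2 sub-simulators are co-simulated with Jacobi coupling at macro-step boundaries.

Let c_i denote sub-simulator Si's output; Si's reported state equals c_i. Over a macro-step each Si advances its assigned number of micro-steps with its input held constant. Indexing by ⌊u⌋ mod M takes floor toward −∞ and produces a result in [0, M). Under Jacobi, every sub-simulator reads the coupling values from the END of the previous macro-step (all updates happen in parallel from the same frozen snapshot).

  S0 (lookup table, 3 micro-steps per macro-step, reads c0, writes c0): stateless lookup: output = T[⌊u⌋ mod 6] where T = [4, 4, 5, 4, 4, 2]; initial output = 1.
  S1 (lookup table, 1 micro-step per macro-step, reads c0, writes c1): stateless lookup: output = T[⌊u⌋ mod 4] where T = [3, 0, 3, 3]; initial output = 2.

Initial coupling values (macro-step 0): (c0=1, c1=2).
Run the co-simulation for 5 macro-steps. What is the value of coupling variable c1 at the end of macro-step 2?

macro 1: S0 reads c0=1 → after 3×micro: 4; S1 reads c0=1 → after 1×micro: 0 ⇒ (c0=4, c1=0)
macro 2: S0 reads c0=4 → after 3×micro: 4; S1 reads c0=4 → after 1×micro: 3 ⇒ (c0=4, c1=3)
macro 3: S0 reads c0=4 → after 3×micro: 4; S1 reads c0=4 → after 1×micro: 3 ⇒ (c0=4, c1=3)
macro 4: S0 reads c0=4 → after 3×micro: 4; S1 reads c0=4 → after 1×micro: 3 ⇒ (c0=4, c1=3)
macro 5: S0 reads c0=4 → after 3×micro: 4; S1 reads c0=4 → after 1×micro: 3 ⇒ (c0=4, c1=3)

c1 at macro-step 2 = 3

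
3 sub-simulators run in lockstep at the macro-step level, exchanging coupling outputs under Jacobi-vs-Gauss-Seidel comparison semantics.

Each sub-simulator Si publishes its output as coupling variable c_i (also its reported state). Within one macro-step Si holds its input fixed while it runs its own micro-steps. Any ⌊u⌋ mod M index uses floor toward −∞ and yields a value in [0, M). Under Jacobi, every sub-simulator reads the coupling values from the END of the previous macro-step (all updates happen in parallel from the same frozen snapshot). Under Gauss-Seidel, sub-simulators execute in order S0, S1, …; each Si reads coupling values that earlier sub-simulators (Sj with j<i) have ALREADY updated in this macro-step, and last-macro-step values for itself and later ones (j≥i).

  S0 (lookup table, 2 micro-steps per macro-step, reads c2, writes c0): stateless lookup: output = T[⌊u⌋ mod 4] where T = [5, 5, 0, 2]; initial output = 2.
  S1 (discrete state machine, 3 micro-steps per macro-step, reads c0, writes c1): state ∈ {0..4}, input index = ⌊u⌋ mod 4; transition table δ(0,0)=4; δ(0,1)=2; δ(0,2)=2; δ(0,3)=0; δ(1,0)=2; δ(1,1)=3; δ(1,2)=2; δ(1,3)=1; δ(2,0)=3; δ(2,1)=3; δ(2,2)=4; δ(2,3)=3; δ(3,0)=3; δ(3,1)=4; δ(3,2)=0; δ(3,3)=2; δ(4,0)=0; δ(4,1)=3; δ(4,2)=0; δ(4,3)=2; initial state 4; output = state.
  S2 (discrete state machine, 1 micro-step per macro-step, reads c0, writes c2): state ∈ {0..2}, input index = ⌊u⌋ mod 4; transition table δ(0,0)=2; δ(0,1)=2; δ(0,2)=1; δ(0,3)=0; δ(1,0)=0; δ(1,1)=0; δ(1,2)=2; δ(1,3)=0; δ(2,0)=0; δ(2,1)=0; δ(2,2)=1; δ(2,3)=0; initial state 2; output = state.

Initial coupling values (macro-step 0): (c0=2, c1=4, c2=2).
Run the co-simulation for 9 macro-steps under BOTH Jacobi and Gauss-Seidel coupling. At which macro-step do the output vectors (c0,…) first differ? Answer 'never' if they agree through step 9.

first divergence at macro-step: 1

[Jacobi] macro 1: S0 reads c2=2 → after 2×micro: 0; S1 reads c0=2 → after 3×micro: 4; S2 reads c0=2 → after 1×micro: 1 ⇒ (c0=0, c1=4, c2=1)
[Jacobi] macro 2: S0 reads c2=1 → after 2×micro: 5; S1 reads c0=0 → after 3×micro: 0; S2 reads c0=0 → after 1×micro: 0 ⇒ (c0=5, c1=0, c2=0)
[Jacobi] macro 3: S0 reads c2=0 → after 2×micro: 5; S1 reads c0=5 → after 3×micro: 4; S2 reads c0=5 → after 1×micro: 2 ⇒ (c0=5, c1=4, c2=2)
[Jacobi] macro 4: S0 reads c2=2 → after 2×micro: 0; S1 reads c0=5 → after 3×micro: 3; S2 reads c0=5 → after 1×micro: 0 ⇒ (c0=0, c1=3, c2=0)
[Jacobi] macro 5: S0 reads c2=0 → after 2×micro: 5; S1 reads c0=0 → after 3×micro: 3; S2 reads c0=0 → after 1×micro: 2 ⇒ (c0=5, c1=3, c2=2)
[Jacobi] macro 6: S0 reads c2=2 → after 2×micro: 0; S1 reads c0=5 → after 3×micro: 4; S2 reads c0=5 → after 1×micro: 0 ⇒ (c0=0, c1=4, c2=0)
[Jacobi] macro 7: S0 reads c2=0 → after 2×micro: 5; S1 reads c0=0 → after 3×micro: 0; S2 reads c0=0 → after 1×micro: 2 ⇒ (c0=5, c1=0, c2=2)
[Jacobi] macro 8: S0 reads c2=2 → after 2×micro: 0; S1 reads c0=5 → after 3×micro: 4; S2 reads c0=5 → after 1×micro: 0 ⇒ (c0=0, c1=4, c2=0)
[Jacobi] macro 9: S0 reads c2=0 → after 2×micro: 5; S1 reads c0=0 → after 3×micro: 0; S2 reads c0=0 → after 1×micro: 2 ⇒ (c0=5, c1=0, c2=2)
[Gauss-Seidel] macro 1: S0 reads c2=2 → after 2×micro: 0; S1 reads c0=0 → after 3×micro: 0; S2 reads c0=0 → after 1×micro: 0 ⇒ (c0=0, c1=0, c2=0)
[Gauss-Seidel] macro 2: S0 reads c2=0 → after 2×micro: 5; S1 reads c0=5 → after 3×micro: 4; S2 reads c0=5 → after 1×micro: 2 ⇒ (c0=5, c1=4, c2=2)
[Gauss-Seidel] macro 3: S0 reads c2=2 → after 2×micro: 0; S1 reads c0=0 → after 3×micro: 0; S2 reads c0=0 → after 1×micro: 0 ⇒ (c0=0, c1=0, c2=0)
[Gauss-Seidel] macro 4: S0 reads c2=0 → after 2×micro: 5; S1 reads c0=5 → after 3×micro: 4; S2 reads c0=5 → after 1×micro: 2 ⇒ (c0=5, c1=4, c2=2)
[Gauss-Seidel] macro 5: S0 reads c2=2 → after 2×micro: 0; S1 reads c0=0 → after 3×micro: 0; S2 reads c0=0 → after 1×micro: 0 ⇒ (c0=0, c1=0, c2=0)
[Gauss-Seidel] macro 6: S0 reads c2=0 → after 2×micro: 5; S1 reads c0=5 → after 3×micro: 4; S2 reads c0=5 → after 1×micro: 2 ⇒ (c0=5, c1=4, c2=2)
[Gauss-Seidel] macro 7: S0 reads c2=2 → after 2×micro: 0; S1 reads c0=0 → after 3×micro: 0; S2 reads c0=0 → after 1×micro: 0 ⇒ (c0=0, c1=0, c2=0)
[Gauss-Seidel] macro 8: S0 reads c2=0 → after 2×micro: 5; S1 reads c0=5 → after 3×micro: 4; S2 reads c0=5 → after 1×micro: 2 ⇒ (c0=5, c1=4, c2=2)
[Gauss-Seidel] macro 9: S0 reads c2=2 → after 2×micro: 0; S1 reads c0=0 → after 3×micro: 0; S2 reads c0=0 → after 1×micro: 0 ⇒ (c0=0, c1=0, c2=0)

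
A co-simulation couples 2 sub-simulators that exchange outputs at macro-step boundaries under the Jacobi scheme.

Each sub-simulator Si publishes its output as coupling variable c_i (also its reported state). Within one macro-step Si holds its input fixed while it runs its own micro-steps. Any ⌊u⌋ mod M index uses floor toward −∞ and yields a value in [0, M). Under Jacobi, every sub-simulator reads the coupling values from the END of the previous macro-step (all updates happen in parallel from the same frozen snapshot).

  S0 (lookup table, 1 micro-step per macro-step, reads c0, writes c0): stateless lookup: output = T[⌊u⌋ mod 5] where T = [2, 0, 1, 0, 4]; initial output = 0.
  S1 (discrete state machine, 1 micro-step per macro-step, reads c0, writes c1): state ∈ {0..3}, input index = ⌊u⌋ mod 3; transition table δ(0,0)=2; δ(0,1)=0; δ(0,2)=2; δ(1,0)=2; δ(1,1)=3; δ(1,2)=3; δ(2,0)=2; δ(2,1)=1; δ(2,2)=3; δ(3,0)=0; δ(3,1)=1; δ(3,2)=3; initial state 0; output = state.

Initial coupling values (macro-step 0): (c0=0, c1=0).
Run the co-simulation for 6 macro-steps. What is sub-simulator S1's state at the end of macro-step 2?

S1 state at macro-step 2 = 3

macro 1: S0 reads c0=0 → after 1×micro: 2; S1 reads c0=0 → after 1×micro: 2 ⇒ (c0=2, c1=2)
macro 2: S0 reads c0=2 → after 1×micro: 1; S1 reads c0=2 → after 1×micro: 3 ⇒ (c0=1, c1=3)
macro 3: S0 reads c0=1 → after 1×micro: 0; S1 reads c0=1 → after 1×micro: 1 ⇒ (c0=0, c1=1)
macro 4: S0 reads c0=0 → after 1×micro: 2; S1 reads c0=0 → after 1×micro: 2 ⇒ (c0=2, c1=2)
macro 5: S0 reads c0=2 → after 1×micro: 1; S1 reads c0=2 → after 1×micro: 3 ⇒ (c0=1, c1=3)
macro 6: S0 reads c0=1 → after 1×micro: 0; S1 reads c0=1 → after 1×micro: 1 ⇒ (c0=0, c1=1)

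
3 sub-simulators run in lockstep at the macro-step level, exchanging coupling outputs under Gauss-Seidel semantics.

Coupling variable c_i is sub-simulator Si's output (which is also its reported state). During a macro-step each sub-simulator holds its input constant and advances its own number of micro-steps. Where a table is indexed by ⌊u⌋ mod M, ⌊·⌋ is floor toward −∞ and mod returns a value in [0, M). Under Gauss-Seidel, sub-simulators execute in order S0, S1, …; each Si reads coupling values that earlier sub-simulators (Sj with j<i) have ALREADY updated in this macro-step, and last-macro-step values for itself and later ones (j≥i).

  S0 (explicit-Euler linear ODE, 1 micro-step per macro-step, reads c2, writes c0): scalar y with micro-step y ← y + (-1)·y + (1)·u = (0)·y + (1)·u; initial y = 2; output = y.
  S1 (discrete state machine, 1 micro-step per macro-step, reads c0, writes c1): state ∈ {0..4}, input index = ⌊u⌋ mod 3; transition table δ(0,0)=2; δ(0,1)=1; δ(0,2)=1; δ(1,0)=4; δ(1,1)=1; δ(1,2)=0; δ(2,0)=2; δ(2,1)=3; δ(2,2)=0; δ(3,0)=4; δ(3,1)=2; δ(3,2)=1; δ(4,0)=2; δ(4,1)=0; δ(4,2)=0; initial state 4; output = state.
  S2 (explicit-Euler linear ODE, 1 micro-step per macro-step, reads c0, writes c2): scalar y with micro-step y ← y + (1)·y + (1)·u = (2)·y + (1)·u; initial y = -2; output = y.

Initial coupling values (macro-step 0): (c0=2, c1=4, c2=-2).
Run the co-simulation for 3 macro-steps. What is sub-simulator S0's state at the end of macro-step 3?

macro 1: S0 reads c2=-2 → after 1×micro: -2; S1 reads c0=-2 → after 1×micro: 0; S2 reads c0=-2 → after 1×micro: -6 ⇒ (c0=-2, c1=0, c2=-6)
macro 2: S0 reads c2=-6 → after 1×micro: -6; S1 reads c0=-6 → after 1×micro: 2; S2 reads c0=-6 → after 1×micro: -18 ⇒ (c0=-6, c1=2, c2=-18)
macro 3: S0 reads c2=-18 → after 1×micro: -18; S1 reads c0=-18 → after 1×micro: 2; S2 reads c0=-18 → after 1×micro: -54 ⇒ (c0=-18, c1=2, c2=-54)

S0 state at macro-step 3 = -18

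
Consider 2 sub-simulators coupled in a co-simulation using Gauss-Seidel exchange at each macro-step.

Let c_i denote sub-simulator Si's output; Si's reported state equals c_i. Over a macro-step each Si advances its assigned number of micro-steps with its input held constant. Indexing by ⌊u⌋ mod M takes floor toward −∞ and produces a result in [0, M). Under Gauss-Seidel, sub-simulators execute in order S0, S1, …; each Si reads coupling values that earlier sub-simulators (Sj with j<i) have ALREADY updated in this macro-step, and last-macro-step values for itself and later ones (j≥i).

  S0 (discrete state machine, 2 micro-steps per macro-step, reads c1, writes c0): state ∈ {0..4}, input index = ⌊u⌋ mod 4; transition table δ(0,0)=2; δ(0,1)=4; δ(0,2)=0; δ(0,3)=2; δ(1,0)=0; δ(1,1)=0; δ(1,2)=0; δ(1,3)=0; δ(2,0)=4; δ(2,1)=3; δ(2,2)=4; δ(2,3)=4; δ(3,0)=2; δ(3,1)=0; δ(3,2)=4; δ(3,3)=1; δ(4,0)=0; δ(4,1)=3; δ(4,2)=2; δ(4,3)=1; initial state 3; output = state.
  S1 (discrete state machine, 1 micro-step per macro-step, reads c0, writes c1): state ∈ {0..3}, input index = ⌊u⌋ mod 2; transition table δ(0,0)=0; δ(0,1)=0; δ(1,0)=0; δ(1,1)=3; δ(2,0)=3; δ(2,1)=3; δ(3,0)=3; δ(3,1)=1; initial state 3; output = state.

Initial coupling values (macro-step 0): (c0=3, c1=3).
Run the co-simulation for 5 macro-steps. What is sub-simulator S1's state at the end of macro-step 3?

macro 1: S0 reads c1=3 → after 2×micro: 0; S1 reads c0=0 → after 1×micro: 3 ⇒ (c0=0, c1=3)
macro 2: S0 reads c1=3 → after 2×micro: 4; S1 reads c0=4 → after 1×micro: 3 ⇒ (c0=4, c1=3)
macro 3: S0 reads c1=3 → after 2×micro: 0; S1 reads c0=0 → after 1×micro: 3 ⇒ (c0=0, c1=3)
macro 4: S0 reads c1=3 → after 2×micro: 4; S1 reads c0=4 → after 1×micro: 3 ⇒ (c0=4, c1=3)
macro 5: S0 reads c1=3 → after 2×micro: 0; S1 reads c0=0 → after 1×micro: 3 ⇒ (c0=0, c1=3)

S1 state at macro-step 3 = 3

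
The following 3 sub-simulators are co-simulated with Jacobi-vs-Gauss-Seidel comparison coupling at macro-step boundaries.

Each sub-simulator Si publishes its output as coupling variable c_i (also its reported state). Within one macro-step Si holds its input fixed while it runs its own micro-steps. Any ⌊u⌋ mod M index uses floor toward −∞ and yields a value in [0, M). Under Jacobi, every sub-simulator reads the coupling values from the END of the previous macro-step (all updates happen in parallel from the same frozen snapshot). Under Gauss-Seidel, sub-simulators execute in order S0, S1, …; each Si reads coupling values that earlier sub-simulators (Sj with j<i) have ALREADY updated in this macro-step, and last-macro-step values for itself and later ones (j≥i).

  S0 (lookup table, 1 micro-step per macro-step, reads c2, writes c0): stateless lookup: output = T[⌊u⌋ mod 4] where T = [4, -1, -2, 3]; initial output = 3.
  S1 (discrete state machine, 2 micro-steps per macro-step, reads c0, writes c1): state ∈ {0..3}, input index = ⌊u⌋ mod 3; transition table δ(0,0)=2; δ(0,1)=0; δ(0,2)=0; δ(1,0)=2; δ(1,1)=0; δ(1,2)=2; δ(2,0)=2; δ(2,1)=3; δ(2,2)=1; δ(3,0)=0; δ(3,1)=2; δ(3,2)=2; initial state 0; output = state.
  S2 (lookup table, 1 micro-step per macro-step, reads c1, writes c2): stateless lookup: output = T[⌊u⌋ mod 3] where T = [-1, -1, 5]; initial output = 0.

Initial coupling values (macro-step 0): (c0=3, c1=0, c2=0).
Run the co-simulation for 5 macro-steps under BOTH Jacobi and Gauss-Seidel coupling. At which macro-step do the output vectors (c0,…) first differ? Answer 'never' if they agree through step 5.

first divergence at macro-step: 1

[Jacobi] macro 1: S0 reads c2=0 → after 1×micro: 4; S1 reads c0=3 → after 2×micro: 2; S2 reads c1=0 → after 1×micro: -1 ⇒ (c0=4, c1=2, c2=-1)
[Jacobi] macro 2: S0 reads c2=-1 → after 1×micro: 3; S1 reads c0=4 → after 2×micro: 2; S2 reads c1=2 → after 1×micro: 5 ⇒ (c0=3, c1=2, c2=5)
[Jacobi] macro 3: S0 reads c2=5 → after 1×micro: -1; S1 reads c0=3 → after 2×micro: 2; S2 reads c1=2 → after 1×micro: 5 ⇒ (c0=-1, c1=2, c2=5)
[Jacobi] macro 4: S0 reads c2=5 → after 1×micro: -1; S1 reads c0=-1 → after 2×micro: 2; S2 reads c1=2 → after 1×micro: 5 ⇒ (c0=-1, c1=2, c2=5)
[Jacobi] macro 5: S0 reads c2=5 → after 1×micro: -1; S1 reads c0=-1 → after 2×micro: 2; S2 reads c1=2 → after 1×micro: 5 ⇒ (c0=-1, c1=2, c2=5)
[Gauss-Seidel] macro 1: S0 reads c2=0 → after 1×micro: 4; S1 reads c0=4 → after 2×micro: 0; S2 reads c1=0 → after 1×micro: -1 ⇒ (c0=4, c1=0, c2=-1)
[Gauss-Seidel] macro 2: S0 reads c2=-1 → after 1×micro: 3; S1 reads c0=3 → after 2×micro: 2; S2 reads c1=2 → after 1×micro: 5 ⇒ (c0=3, c1=2, c2=5)
[Gauss-Seidel] macro 3: S0 reads c2=5 → after 1×micro: -1; S1 reads c0=-1 → after 2×micro: 2; S2 reads c1=2 → after 1×micro: 5 ⇒ (c0=-1, c1=2, c2=5)
[Gauss-Seidel] macro 4: S0 reads c2=5 → after 1×micro: -1; S1 reads c0=-1 → after 2×micro: 2; S2 reads c1=2 → after 1×micro: 5 ⇒ (c0=-1, c1=2, c2=5)
[Gauss-Seidel] macro 5: S0 reads c2=5 → after 1×micro: -1; S1 reads c0=-1 → after 2×micro: 2; S2 reads c1=2 → after 1×micro: 5 ⇒ (c0=-1, c1=2, c2=5)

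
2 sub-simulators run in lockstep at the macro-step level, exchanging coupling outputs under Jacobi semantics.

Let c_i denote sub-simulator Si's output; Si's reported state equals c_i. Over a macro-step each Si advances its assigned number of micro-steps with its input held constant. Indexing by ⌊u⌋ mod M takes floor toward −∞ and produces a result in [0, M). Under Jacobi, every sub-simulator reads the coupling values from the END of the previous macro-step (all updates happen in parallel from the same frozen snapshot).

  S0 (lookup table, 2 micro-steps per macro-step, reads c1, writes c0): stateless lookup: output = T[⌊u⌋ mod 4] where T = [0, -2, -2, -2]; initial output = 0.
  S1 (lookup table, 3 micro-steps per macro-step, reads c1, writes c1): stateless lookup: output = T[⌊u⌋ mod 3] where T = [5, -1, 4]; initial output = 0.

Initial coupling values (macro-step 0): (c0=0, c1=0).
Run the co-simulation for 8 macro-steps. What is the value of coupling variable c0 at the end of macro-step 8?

c0 at macro-step 8 = -2

macro 1: S0 reads c1=0 → after 2×micro: 0; S1 reads c1=0 → after 3×micro: 5 ⇒ (c0=0, c1=5)
macro 2: S0 reads c1=5 → after 2×micro: -2; S1 reads c1=5 → after 3×micro: 4 ⇒ (c0=-2, c1=4)
macro 3: S0 reads c1=4 → after 2×micro: 0; S1 reads c1=4 → after 3×micro: -1 ⇒ (c0=0, c1=-1)
macro 4: S0 reads c1=-1 → after 2×micro: -2; S1 reads c1=-1 → after 3×micro: 4 ⇒ (c0=-2, c1=4)
macro 5: S0 reads c1=4 → after 2×micro: 0; S1 reads c1=4 → after 3×micro: -1 ⇒ (c0=0, c1=-1)
macro 6: S0 reads c1=-1 → after 2×micro: -2; S1 reads c1=-1 → after 3×micro: 4 ⇒ (c0=-2, c1=4)
macro 7: S0 reads c1=4 → after 2×micro: 0; S1 reads c1=4 → after 3×micro: -1 ⇒ (c0=0, c1=-1)
macro 8: S0 reads c1=-1 → after 2×micro: -2; S1 reads c1=-1 → after 3×micro: 4 ⇒ (c0=-2, c1=4)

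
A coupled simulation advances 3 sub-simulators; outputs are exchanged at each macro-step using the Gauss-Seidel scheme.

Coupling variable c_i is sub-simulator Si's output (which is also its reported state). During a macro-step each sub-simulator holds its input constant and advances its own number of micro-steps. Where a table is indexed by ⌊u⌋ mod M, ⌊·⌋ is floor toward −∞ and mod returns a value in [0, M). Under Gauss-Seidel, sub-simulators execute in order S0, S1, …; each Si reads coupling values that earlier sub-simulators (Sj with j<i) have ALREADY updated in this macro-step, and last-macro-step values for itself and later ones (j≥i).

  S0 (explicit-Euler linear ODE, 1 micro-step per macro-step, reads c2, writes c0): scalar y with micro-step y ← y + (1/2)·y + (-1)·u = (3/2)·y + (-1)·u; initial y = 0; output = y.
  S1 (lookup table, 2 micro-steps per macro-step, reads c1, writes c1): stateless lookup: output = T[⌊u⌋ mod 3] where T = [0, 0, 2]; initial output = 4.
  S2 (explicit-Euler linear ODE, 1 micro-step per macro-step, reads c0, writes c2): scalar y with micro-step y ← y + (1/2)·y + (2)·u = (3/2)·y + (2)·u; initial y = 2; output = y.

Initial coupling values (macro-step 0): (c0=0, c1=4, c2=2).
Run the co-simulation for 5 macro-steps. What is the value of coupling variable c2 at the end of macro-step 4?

macro 1: S0 reads c2=2 → after 1×micro: -2; S1 reads c1=4 → after 2×micro: 0; S2 reads c0=-2 → after 1×micro: -1 ⇒ (c0=-2, c1=0, c2=-1)
macro 2: S0 reads c2=-1 → after 1×micro: -2; S1 reads c1=0 → after 2×micro: 0; S2 reads c0=-2 → after 1×micro: -11/2 ⇒ (c0=-2, c1=0, c2=-11/2)
macro 3: S0 reads c2=-11/2 → after 1×micro: 5/2; S1 reads c1=0 → after 2×micro: 0; S2 reads c0=5/2 → after 1×micro: -13/4 ⇒ (c0=5/2, c1=0, c2=-13/4)
macro 4: S0 reads c2=-13/4 → after 1×micro: 7; S1 reads c1=0 → after 2×micro: 0; S2 reads c0=7 → after 1×micro: 73/8 ⇒ (c0=7, c1=0, c2=73/8)
macro 5: S0 reads c2=73/8 → after 1×micro: 11/8; S1 reads c1=0 → after 2×micro: 0; S2 reads c0=11/8 → after 1×micro: 263/16 ⇒ (c0=11/8, c1=0, c2=263/16)

c2 at macro-step 4 = 73/8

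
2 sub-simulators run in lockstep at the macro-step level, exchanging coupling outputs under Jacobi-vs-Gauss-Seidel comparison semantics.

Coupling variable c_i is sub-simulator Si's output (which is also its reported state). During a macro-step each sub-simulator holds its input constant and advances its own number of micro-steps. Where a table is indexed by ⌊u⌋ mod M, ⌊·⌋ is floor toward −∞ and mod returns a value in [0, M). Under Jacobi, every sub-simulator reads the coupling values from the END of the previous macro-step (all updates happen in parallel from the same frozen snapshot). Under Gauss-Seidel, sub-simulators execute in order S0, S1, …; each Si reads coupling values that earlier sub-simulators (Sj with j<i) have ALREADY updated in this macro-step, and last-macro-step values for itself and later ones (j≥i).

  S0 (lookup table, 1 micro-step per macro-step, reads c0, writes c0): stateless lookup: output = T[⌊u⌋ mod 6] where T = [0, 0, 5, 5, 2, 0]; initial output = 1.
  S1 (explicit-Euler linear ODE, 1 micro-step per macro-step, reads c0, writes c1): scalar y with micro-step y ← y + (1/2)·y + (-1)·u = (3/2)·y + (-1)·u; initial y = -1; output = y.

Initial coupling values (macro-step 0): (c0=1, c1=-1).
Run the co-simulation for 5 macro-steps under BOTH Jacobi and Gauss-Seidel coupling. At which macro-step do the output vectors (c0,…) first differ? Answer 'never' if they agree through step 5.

first divergence at macro-step: 1

[Jacobi] macro 1: S0 reads c0=1 → after 1×micro: 0; S1 reads c0=1 → after 1×micro: -5/2 ⇒ (c0=0, c1=-5/2)
[Jacobi] macro 2: S0 reads c0=0 → after 1×micro: 0; S1 reads c0=0 → after 1×micro: -15/4 ⇒ (c0=0, c1=-15/4)
[Jacobi] macro 3: S0 reads c0=0 → after 1×micro: 0; S1 reads c0=0 → after 1×micro: -45/8 ⇒ (c0=0, c1=-45/8)
[Jacobi] macro 4: S0 reads c0=0 → after 1×micro: 0; S1 reads c0=0 → after 1×micro: -135/16 ⇒ (c0=0, c1=-135/16)
[Jacobi] macro 5: S0 reads c0=0 → after 1×micro: 0; S1 reads c0=0 → after 1×micro: -405/32 ⇒ (c0=0, c1=-405/32)
[Gauss-Seidel] macro 1: S0 reads c0=1 → after 1×micro: 0; S1 reads c0=0 → after 1×micro: -3/2 ⇒ (c0=0, c1=-3/2)
[Gauss-Seidel] macro 2: S0 reads c0=0 → after 1×micro: 0; S1 reads c0=0 → after 1×micro: -9/4 ⇒ (c0=0, c1=-9/4)
[Gauss-Seidel] macro 3: S0 reads c0=0 → after 1×micro: 0; S1 reads c0=0 → after 1×micro: -27/8 ⇒ (c0=0, c1=-27/8)
[Gauss-Seidel] macro 4: S0 reads c0=0 → after 1×micro: 0; S1 reads c0=0 → after 1×micro: -81/16 ⇒ (c0=0, c1=-81/16)
[Gauss-Seidel] macro 5: S0 reads c0=0 → after 1×micro: 0; S1 reads c0=0 → after 1×micro: -243/32 ⇒ (c0=0, c1=-243/32)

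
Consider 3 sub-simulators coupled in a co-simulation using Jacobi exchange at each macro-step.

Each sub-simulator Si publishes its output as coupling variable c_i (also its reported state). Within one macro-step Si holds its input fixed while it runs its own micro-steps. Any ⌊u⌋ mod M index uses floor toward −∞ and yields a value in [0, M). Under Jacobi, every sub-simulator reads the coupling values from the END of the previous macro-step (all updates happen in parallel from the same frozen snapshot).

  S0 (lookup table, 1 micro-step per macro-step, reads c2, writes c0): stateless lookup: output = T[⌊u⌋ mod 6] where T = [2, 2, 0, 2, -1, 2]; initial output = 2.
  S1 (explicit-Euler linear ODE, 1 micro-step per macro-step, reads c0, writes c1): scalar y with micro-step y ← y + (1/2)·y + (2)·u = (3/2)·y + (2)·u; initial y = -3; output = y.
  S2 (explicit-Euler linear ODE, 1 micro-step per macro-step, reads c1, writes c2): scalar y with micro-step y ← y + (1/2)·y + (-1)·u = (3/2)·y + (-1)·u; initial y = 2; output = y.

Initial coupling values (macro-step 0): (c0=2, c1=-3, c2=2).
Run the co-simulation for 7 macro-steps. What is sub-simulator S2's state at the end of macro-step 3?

macro 1: S0 reads c2=2 → after 1×micro: 0; S1 reads c0=2 → after 1×micro: -1/2; S2 reads c1=-3 → after 1×micro: 6 ⇒ (c0=0, c1=-1/2, c2=6)
macro 2: S0 reads c2=6 → after 1×micro: 2; S1 reads c0=0 → after 1×micro: -3/4; S2 reads c1=-1/2 → after 1×micro: 19/2 ⇒ (c0=2, c1=-3/4, c2=19/2)
macro 3: S0 reads c2=19/2 → after 1×micro: 2; S1 reads c0=2 → after 1×micro: 23/8; S2 reads c1=-3/4 → after 1×micro: 15 ⇒ (c0=2, c1=23/8, c2=15)
macro 4: S0 reads c2=15 → after 1×micro: 2; S1 reads c0=2 → after 1×micro: 133/16; S2 reads c1=23/8 → after 1×micro: 157/8 ⇒ (c0=2, c1=133/16, c2=157/8)
macro 5: S0 reads c2=157/8 → after 1×micro: 2; S1 reads c0=2 → after 1×micro: 527/32; S2 reads c1=133/16 → after 1×micro: 169/8 ⇒ (c0=2, c1=527/32, c2=169/8)
macro 6: S0 reads c2=169/8 → after 1×micro: 2; S1 reads c0=2 → after 1×micro: 1837/64; S2 reads c1=527/32 → after 1×micro: 487/32 ⇒ (c0=2, c1=1837/64, c2=487/32)
macro 7: S0 reads c2=487/32 → after 1×micro: 2; S1 reads c0=2 → after 1×micro: 6023/128; S2 reads c1=1837/64 → after 1×micro: -47/8 ⇒ (c0=2, c1=6023/128, c2=-47/8)

S2 state at macro-step 3 = 15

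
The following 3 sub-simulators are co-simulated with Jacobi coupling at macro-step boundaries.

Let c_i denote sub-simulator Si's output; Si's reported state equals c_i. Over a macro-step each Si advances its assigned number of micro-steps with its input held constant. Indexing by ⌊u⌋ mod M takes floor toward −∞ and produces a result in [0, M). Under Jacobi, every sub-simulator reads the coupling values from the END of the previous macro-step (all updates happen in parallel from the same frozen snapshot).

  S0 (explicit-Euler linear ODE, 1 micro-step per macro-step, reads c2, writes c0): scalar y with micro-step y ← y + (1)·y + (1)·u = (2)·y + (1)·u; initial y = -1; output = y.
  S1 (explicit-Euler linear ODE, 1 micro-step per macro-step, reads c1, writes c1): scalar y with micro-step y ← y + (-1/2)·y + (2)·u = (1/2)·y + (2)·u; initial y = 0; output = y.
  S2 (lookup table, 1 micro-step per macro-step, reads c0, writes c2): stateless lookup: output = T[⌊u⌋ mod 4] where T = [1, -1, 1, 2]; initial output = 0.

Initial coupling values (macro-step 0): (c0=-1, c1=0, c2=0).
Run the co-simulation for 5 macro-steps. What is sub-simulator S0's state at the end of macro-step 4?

S0 state at macro-step 4 = -5

macro 1: S0 reads c2=0 → after 1×micro: -2; S1 reads c1=0 → after 1×micro: 0; S2 reads c0=-1 → after 1×micro: 2 ⇒ (c0=-2, c1=0, c2=2)
macro 2: S0 reads c2=2 → after 1×micro: -2; S1 reads c1=0 → after 1×micro: 0; S2 reads c0=-2 → after 1×micro: 1 ⇒ (c0=-2, c1=0, c2=1)
macro 3: S0 reads c2=1 → after 1×micro: -3; S1 reads c1=0 → after 1×micro: 0; S2 reads c0=-2 → after 1×micro: 1 ⇒ (c0=-3, c1=0, c2=1)
macro 4: S0 reads c2=1 → after 1×micro: -5; S1 reads c1=0 → after 1×micro: 0; S2 reads c0=-3 → after 1×micro: -1 ⇒ (c0=-5, c1=0, c2=-1)
macro 5: S0 reads c2=-1 → after 1×micro: -11; S1 reads c1=0 → after 1×micro: 0; S2 reads c0=-5 → after 1×micro: 2 ⇒ (c0=-11, c1=0, c2=2)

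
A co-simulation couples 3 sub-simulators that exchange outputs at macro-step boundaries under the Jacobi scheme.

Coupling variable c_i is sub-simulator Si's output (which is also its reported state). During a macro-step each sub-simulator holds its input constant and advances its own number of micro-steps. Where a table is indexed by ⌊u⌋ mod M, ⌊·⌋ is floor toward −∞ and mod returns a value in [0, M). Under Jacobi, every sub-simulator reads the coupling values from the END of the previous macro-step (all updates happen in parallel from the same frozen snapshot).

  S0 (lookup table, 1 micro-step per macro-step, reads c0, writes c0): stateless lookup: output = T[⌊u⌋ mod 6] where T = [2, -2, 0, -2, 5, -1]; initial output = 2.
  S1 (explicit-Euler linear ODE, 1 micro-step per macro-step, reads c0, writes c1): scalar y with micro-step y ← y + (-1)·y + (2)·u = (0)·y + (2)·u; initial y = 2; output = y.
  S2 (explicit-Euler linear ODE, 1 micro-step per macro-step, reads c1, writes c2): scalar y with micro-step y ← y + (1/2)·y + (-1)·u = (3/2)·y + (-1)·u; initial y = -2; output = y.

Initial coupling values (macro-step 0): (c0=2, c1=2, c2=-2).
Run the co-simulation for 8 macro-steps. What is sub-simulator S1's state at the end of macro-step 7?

S1 state at macro-step 7 = 4

macro 1: S0 reads c0=2 → after 1×micro: 0; S1 reads c0=2 → after 1×micro: 4; S2 reads c1=2 → after 1×micro: -5 ⇒ (c0=0, c1=4, c2=-5)
macro 2: S0 reads c0=0 → after 1×micro: 2; S1 reads c0=0 → after 1×micro: 0; S2 reads c1=4 → after 1×micro: -23/2 ⇒ (c0=2, c1=0, c2=-23/2)
macro 3: S0 reads c0=2 → after 1×micro: 0; S1 reads c0=2 → after 1×micro: 4; S2 reads c1=0 → after 1×micro: -69/4 ⇒ (c0=0, c1=4, c2=-69/4)
macro 4: S0 reads c0=0 → after 1×micro: 2; S1 reads c0=0 → after 1×micro: 0; S2 reads c1=4 → after 1×micro: -239/8 ⇒ (c0=2, c1=0, c2=-239/8)
macro 5: S0 reads c0=2 → after 1×micro: 0; S1 reads c0=2 → after 1×micro: 4; S2 reads c1=0 → after 1×micro: -717/16 ⇒ (c0=0, c1=4, c2=-717/16)
macro 6: S0 reads c0=0 → after 1×micro: 2; S1 reads c0=0 → after 1×micro: 0; S2 reads c1=4 → after 1×micro: -2279/32 ⇒ (c0=2, c1=0, c2=-2279/32)
macro 7: S0 reads c0=2 → after 1×micro: 0; S1 reads c0=2 → after 1×micro: 4; S2 reads c1=0 → after 1×micro: -6837/64 ⇒ (c0=0, c1=4, c2=-6837/64)
macro 8: S0 reads c0=0 → after 1×micro: 2; S1 reads c0=0 → after 1×micro: 0; S2 reads c1=4 → after 1×micro: -21023/128 ⇒ (c0=2, c1=0, c2=-21023/128)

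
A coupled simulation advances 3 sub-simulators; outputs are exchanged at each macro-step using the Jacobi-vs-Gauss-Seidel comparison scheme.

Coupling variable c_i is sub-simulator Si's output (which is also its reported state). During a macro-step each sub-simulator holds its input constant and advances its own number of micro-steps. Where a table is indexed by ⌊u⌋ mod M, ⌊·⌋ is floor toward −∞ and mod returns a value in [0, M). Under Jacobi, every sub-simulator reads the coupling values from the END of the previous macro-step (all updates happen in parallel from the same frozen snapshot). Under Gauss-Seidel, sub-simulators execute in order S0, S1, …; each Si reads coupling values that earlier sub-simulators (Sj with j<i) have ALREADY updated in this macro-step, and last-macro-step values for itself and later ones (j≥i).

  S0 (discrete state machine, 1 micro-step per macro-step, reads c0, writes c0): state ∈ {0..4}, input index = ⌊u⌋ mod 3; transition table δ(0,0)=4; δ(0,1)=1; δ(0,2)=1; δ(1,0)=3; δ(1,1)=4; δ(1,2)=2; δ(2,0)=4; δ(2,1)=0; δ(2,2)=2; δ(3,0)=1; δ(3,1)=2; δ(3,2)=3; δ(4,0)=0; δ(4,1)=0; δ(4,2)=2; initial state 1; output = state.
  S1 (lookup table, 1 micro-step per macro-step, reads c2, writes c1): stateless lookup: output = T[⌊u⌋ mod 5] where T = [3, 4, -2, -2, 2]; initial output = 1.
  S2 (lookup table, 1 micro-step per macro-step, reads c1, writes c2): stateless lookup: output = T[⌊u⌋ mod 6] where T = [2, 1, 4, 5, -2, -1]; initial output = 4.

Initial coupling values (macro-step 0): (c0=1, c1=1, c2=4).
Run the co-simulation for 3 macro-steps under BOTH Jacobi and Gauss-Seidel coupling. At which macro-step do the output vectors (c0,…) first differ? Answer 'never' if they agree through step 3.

[Jacobi] macro 1: S0 reads c0=1 → after 1×micro: 4; S1 reads c2=4 → after 1×micro: 2; S2 reads c1=1 → after 1×micro: 1 ⇒ (c0=4, c1=2, c2=1)
[Jacobi] macro 2: S0 reads c0=4 → after 1×micro: 0; S1 reads c2=1 → after 1×micro: 4; S2 reads c1=2 → after 1×micro: 4 ⇒ (c0=0, c1=4, c2=4)
[Jacobi] macro 3: S0 reads c0=0 → after 1×micro: 4; S1 reads c2=4 → after 1×micro: 2; S2 reads c1=4 → after 1×micro: -2 ⇒ (c0=4, c1=2, c2=-2)
[Gauss-Seidel] macro 1: S0 reads c0=1 → after 1×micro: 4; S1 reads c2=4 → after 1×micro: 2; S2 reads c1=2 → after 1×micro: 4 ⇒ (c0=4, c1=2, c2=4)
[Gauss-Seidel] macro 2: S0 reads c0=4 → after 1×micro: 0; S1 reads c2=4 → after 1×micro: 2; S2 reads c1=2 → after 1×micro: 4 ⇒ (c0=0, c1=2, c2=4)
[Gauss-Seidel] macro 3: S0 reads c0=0 → after 1×micro: 4; S1 reads c2=4 → after 1×micro: 2; S2 reads c1=2 → after 1×micro: 4 ⇒ (c0=4, c1=2, c2=4)

first divergence at macro-step: 1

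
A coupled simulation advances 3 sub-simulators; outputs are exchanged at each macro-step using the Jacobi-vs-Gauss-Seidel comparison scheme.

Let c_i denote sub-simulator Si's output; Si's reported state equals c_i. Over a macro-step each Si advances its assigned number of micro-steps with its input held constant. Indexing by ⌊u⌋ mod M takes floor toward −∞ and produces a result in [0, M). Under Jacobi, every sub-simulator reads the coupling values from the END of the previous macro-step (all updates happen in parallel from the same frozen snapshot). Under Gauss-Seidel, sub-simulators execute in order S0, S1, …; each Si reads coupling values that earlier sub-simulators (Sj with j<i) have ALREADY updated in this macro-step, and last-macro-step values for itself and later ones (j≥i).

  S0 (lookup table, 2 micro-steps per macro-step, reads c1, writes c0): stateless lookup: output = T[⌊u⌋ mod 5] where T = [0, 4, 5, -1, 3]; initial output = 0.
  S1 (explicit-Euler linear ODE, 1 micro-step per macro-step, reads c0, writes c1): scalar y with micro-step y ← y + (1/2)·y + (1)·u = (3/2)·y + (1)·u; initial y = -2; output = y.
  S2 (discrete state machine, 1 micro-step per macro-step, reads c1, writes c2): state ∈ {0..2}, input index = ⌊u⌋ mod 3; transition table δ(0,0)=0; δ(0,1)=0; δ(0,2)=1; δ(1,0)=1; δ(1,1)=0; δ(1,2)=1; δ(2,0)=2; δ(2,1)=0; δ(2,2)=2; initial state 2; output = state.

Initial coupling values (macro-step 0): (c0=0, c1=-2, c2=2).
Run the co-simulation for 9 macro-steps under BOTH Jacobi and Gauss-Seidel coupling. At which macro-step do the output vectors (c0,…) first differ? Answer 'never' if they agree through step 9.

first divergence at macro-step: 1

[Jacobi] macro 1: S0 reads c1=-2 → after 2×micro: -1; S1 reads c0=0 → after 1×micro: -3; S2 reads c1=-2 → after 1×micro: 0 ⇒ (c0=-1, c1=-3, c2=0)
[Jacobi] macro 2: S0 reads c1=-3 → after 2×micro: 5; S1 reads c0=-1 → after 1×micro: -11/2; S2 reads c1=-3 → after 1×micro: 0 ⇒ (c0=5, c1=-11/2, c2=0)
[Jacobi] macro 3: S0 reads c1=-11/2 → after 2×micro: 3; S1 reads c0=5 → after 1×micro: -13/4; S2 reads c1=-11/2 → after 1×micro: 0 ⇒ (c0=3, c1=-13/4, c2=0)
[Jacobi] macro 4: S0 reads c1=-13/4 → after 2×micro: 4; S1 reads c0=3 → after 1×micro: -15/8; S2 reads c1=-13/4 → after 1×micro: 1 ⇒ (c0=4, c1=-15/8, c2=1)
[Jacobi] macro 5: S0 reads c1=-15/8 → after 2×micro: -1; S1 reads c0=4 → after 1×micro: 19/16; S2 reads c1=-15/8 → after 1×micro: 0 ⇒ (c0=-1, c1=19/16, c2=0)
[Jacobi] macro 6: S0 reads c1=19/16 → after 2×micro: 4; S1 reads c0=-1 → after 1×micro: 25/32; S2 reads c1=19/16 → after 1×micro: 0 ⇒ (c0=4, c1=25/32, c2=0)
[Jacobi] macro 7: S0 reads c1=25/32 → after 2×micro: 0; S1 reads c0=4 → after 1×micro: 331/64; S2 reads c1=25/32 → after 1×micro: 0 ⇒ (c0=0, c1=331/64, c2=0)
[Jacobi] macro 8: S0 reads c1=331/64 → after 2×micro: 0; S1 reads c0=0 → after 1×micro: 993/128; S2 reads c1=331/64 → after 1×micro: 1 ⇒ (c0=0, c1=993/128, c2=1)
[Jacobi] macro 9: S0 reads c1=993/128 → after 2×micro: 5; S1 reads c0=0 → after 1×micro: 2979/256; S2 reads c1=993/128 → after 1×micro: 0 ⇒ (c0=5, c1=2979/256, c2=0)
[Gauss-Seidel] macro 1: S0 reads c1=-2 → after 2×micro: -1; S1 reads c0=-1 → after 1×micro: -4; S2 reads c1=-4 → after 1×micro: 2 ⇒ (c0=-1, c1=-4, c2=2)
[Gauss-Seidel] macro 2: S0 reads c1=-4 → after 2×micro: 4; S1 reads c0=4 → after 1×micro: -2; S2 reads c1=-2 → after 1×micro: 0 ⇒ (c0=4, c1=-2, c2=0)
[Gauss-Seidel] macro 3: S0 reads c1=-2 → after 2×micro: -1; S1 reads c0=-1 → after 1×micro: -4; S2 reads c1=-4 → after 1×micro: 1 ⇒ (c0=-1, c1=-4, c2=1)
[Gauss-Seidel] macro 4: S0 reads c1=-4 → after 2×micro: 4; S1 reads c0=4 → after 1×micro: -2; S2 reads c1=-2 → after 1×micro: 0 ⇒ (c0=4, c1=-2, c2=0)
[Gauss-Seidel] macro 5: S0 reads c1=-2 → after 2×micro: -1; S1 reads c0=-1 → after 1×micro: -4; S2 reads c1=-4 → after 1×micro: 1 ⇒ (c0=-1, c1=-4, c2=1)
[Gauss-Seidel] macro 6: S0 reads c1=-4 → after 2×micro: 4; S1 reads c0=4 → after 1×micro: -2; S2 reads c1=-2 → after 1×micro: 0 ⇒ (c0=4, c1=-2, c2=0)
[Gauss-Seidel] macro 7: S0 reads c1=-2 → after 2×micro: -1; S1 reads c0=-1 → after 1×micro: -4; S2 reads c1=-4 → after 1×micro: 1 ⇒ (c0=-1, c1=-4, c2=1)
[Gauss-Seidel] macro 8: S0 reads c1=-4 → after 2×micro: 4; S1 reads c0=4 → after 1×micro: -2; S2 reads c1=-2 → after 1×micro: 0 ⇒ (c0=4, c1=-2, c2=0)
[Gauss-Seidel] macro 9: S0 reads c1=-2 → after 2×micro: -1; S1 reads c0=-1 → after 1×micro: -4; S2 reads c1=-4 → after 1×micro: 1 ⇒ (c0=-1, c1=-4, c2=1)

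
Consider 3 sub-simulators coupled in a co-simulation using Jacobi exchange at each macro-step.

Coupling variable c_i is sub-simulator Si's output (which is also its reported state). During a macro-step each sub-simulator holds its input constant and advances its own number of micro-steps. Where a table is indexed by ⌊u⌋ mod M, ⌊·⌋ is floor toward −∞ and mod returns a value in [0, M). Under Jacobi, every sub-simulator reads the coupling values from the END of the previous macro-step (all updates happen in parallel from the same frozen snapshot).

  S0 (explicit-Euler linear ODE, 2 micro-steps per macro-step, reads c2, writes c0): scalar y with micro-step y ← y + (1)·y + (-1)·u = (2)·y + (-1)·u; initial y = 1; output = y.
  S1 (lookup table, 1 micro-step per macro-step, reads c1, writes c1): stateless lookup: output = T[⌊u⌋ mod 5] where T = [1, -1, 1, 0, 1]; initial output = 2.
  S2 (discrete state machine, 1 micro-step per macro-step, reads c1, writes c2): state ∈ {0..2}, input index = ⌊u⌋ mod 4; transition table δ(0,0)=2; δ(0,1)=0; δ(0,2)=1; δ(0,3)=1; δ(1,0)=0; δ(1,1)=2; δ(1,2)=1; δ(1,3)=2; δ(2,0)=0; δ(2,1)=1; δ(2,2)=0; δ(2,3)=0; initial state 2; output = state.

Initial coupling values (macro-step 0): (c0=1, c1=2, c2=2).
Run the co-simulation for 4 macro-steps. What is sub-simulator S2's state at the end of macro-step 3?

S2 state at macro-step 3 = 1

macro 1: S0 reads c2=2 → after 2×micro: -2; S1 reads c1=2 → after 1×micro: 1; S2 reads c1=2 → after 1×micro: 0 ⇒ (c0=-2, c1=1, c2=0)
macro 2: S0 reads c2=0 → after 2×micro: -8; S1 reads c1=1 → after 1×micro: -1; S2 reads c1=1 → after 1×micro: 0 ⇒ (c0=-8, c1=-1, c2=0)
macro 3: S0 reads c2=0 → after 2×micro: -32; S1 reads c1=-1 → after 1×micro: 1; S2 reads c1=-1 → after 1×micro: 1 ⇒ (c0=-32, c1=1, c2=1)
macro 4: S0 reads c2=1 → after 2×micro: -131; S1 reads c1=1 → after 1×micro: -1; S2 reads c1=1 → after 1×micro: 2 ⇒ (c0=-131, c1=-1, c2=2)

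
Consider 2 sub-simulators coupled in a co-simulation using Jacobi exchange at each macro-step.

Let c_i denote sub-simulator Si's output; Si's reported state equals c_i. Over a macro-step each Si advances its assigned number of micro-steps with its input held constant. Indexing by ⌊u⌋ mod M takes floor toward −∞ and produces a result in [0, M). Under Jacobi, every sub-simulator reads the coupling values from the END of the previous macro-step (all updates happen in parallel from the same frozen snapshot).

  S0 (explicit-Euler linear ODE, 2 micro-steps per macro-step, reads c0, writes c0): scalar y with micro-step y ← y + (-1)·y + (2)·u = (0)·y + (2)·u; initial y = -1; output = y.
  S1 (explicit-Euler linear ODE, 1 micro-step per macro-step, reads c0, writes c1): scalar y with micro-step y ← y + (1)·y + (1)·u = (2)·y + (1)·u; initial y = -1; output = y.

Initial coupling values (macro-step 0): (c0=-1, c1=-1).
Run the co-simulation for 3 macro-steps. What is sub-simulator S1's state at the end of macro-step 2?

S1 state at macro-step 2 = -8

macro 1: S0 reads c0=-1 → after 2×micro: -2; S1 reads c0=-1 → after 1×micro: -3 ⇒ (c0=-2, c1=-3)
macro 2: S0 reads c0=-2 → after 2×micro: -4; S1 reads c0=-2 → after 1×micro: -8 ⇒ (c0=-4, c1=-8)
macro 3: S0 reads c0=-4 → after 2×micro: -8; S1 reads c0=-4 → after 1×micro: -20 ⇒ (c0=-8, c1=-20)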